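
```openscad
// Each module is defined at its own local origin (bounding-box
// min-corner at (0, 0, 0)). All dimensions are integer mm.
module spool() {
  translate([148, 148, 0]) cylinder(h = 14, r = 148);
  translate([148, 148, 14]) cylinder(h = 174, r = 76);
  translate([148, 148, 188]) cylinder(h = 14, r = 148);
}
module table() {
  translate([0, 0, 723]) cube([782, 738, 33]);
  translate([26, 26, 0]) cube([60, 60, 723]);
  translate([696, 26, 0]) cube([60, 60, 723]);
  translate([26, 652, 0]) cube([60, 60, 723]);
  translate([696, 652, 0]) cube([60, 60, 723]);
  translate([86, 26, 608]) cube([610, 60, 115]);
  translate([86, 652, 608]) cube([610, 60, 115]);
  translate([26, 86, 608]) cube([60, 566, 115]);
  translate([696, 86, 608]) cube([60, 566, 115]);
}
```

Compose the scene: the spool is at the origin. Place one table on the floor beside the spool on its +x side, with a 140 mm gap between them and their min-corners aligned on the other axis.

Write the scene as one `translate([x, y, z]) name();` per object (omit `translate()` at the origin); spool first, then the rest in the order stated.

spool();
translate([436, 0, 0]) table();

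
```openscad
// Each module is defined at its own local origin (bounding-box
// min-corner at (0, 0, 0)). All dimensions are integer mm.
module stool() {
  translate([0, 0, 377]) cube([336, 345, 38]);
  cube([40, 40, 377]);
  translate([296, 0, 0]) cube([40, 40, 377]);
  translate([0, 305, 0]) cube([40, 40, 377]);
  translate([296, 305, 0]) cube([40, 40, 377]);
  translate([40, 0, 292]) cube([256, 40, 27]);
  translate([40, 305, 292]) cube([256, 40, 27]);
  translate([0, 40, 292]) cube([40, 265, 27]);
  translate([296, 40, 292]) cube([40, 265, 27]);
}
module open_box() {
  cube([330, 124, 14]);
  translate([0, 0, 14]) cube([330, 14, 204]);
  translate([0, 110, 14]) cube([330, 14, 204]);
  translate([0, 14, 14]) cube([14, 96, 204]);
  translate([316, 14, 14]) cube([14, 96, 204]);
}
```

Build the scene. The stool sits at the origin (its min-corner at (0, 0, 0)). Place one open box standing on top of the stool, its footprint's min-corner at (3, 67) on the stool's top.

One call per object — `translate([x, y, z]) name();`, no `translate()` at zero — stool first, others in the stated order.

stool();
translate([3, 67, 415]) open_box();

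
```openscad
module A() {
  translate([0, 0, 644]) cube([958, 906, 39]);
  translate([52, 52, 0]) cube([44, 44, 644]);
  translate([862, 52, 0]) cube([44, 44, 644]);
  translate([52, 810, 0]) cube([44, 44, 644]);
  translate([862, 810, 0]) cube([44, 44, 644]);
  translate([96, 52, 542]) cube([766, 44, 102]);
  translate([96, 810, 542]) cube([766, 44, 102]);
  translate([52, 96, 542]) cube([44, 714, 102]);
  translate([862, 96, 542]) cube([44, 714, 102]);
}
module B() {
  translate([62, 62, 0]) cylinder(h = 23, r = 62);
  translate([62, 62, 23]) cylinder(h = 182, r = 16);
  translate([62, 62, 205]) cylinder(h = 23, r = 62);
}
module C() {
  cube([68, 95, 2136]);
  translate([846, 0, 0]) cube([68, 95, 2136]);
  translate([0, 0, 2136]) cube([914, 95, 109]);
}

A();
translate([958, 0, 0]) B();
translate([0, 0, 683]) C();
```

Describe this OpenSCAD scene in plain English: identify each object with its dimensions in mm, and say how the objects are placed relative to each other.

A is a rectangular dining table. The top is 958×906×39 mm with its upper surface at z = 683 mm. It stands on four 44×44 mm square legs, each inset 52 mm from the nearest pair of top edges, running from the floor to the underside of the top. Four apron rails, 44 mm thick and 102 mm tall, run between adjacent legs with their top edges flush with the underside of the top and their outer faces flush with the legs' outer faces.

B is a spool: two coaxial disc flanges of radius 62 mm and thickness 23 mm, joined by a core cylinder of radius 16 mm and height 182 mm. The lower flange rests on z = 0 and the three cylinders share a vertical axis.

C is a door frame. The clear opening is 778 mm wide and 2136 mm high. Two 68 mm wide jambs, 95 mm deep, stand either side of the opening from the floor to the top of the opening. A 109 mm thick head sits across the top of both jambs, spanning the full outside width of the frame.

The spool is against the table's +x side, with their −y faces flush. The door frame is on top of the table.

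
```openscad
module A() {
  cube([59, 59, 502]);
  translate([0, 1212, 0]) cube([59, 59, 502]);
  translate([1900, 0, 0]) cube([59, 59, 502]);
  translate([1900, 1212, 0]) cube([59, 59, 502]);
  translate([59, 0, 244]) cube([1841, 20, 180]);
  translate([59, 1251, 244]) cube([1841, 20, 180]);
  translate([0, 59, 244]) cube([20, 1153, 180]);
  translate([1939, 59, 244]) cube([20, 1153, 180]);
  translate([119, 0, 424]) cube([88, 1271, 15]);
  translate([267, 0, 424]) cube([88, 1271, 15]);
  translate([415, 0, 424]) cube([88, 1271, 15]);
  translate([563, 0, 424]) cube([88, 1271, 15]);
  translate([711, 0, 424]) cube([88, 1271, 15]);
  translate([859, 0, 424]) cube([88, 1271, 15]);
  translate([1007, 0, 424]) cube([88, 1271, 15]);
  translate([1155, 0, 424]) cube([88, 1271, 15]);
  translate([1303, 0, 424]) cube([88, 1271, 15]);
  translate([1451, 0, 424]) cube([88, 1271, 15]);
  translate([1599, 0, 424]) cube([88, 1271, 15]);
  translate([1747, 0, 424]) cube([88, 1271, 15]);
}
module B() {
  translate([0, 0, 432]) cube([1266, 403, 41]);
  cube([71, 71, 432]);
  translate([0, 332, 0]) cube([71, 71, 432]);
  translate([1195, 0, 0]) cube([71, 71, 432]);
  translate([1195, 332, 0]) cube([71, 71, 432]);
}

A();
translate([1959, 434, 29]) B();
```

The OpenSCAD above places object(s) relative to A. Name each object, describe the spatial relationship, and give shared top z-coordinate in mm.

Both tops at z = 502 mm.

A is a bed frame. B is a bench. The bench is beside the bed frame with their tops flush at z = 502. The shared top z-coordinate is 502 mm.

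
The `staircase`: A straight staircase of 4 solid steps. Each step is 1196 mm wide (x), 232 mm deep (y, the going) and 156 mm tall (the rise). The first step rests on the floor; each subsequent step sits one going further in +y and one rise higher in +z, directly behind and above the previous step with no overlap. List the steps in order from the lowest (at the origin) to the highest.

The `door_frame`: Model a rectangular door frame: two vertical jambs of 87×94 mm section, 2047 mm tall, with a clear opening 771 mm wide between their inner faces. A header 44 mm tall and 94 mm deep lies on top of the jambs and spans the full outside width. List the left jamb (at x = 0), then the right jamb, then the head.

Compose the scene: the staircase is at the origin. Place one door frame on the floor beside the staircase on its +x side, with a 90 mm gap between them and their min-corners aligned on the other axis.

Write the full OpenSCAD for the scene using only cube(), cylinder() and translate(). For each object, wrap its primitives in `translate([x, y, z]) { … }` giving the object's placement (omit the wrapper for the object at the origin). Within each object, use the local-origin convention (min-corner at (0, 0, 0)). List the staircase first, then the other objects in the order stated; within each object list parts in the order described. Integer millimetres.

cube([1196, 232, 156]);
translate([0, 232, 156]) cube([1196, 232, 156]);
translate([0, 464, 312]) cube([1196, 232, 156]);
translate([0, 696, 468]) cube([1196, 232, 156]);
translate([1286, 0, 0]) {
  cube([87, 94, 2047]);
  translate([858, 0, 0]) cube([87, 94, 2047]);
  translate([0, 0, 2047]) cube([945, 94, 44]);
}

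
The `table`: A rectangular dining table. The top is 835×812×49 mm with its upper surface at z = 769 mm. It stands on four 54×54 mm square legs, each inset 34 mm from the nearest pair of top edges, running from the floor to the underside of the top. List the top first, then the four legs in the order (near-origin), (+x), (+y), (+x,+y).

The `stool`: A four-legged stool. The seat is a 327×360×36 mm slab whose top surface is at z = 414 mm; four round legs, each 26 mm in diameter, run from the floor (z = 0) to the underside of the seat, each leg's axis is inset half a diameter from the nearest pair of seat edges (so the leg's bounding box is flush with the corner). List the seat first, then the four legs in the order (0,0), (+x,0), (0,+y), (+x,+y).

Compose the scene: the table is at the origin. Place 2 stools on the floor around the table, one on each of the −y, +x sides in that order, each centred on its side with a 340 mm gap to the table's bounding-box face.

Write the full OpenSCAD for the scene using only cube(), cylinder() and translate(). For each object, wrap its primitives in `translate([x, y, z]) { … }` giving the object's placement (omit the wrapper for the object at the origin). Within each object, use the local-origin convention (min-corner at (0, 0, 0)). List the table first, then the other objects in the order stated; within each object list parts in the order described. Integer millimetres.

translate([0, 0, 720]) cube([835, 812, 49]);
translate([34, 34, 0]) cube([54, 54, 720]);
translate([747, 34, 0]) cube([54, 54, 720]);
translate([34, 724, 0]) cube([54, 54, 720]);
translate([747, 724, 0]) cube([54, 54, 720]);
translate([254, -700, 0]) {
  translate([0, 0, 378]) cube([327, 360, 36]);
  translate([13, 13, 0]) cylinder(h = 378, r = 13);
  translate([314, 13, 0]) cylinder(h = 378, r = 13);
  translate([13, 347, 0]) cylinder(h = 378, r = 13);
  translate([314, 347, 0]) cylinder(h = 378, r = 13);
}
translate([1175, 226, 0]) {
  translate([0, 0, 378]) cube([327, 360, 36]);
  translate([13, 13, 0]) cylinder(h = 378, r = 13);
  translate([314, 13, 0]) cylinder(h = 378, r = 13);
  translate([13, 347, 0]) cylinder(h = 378, r = 13);
  translate([314, 347, 0]) cylinder(h = 378, r = 13);
}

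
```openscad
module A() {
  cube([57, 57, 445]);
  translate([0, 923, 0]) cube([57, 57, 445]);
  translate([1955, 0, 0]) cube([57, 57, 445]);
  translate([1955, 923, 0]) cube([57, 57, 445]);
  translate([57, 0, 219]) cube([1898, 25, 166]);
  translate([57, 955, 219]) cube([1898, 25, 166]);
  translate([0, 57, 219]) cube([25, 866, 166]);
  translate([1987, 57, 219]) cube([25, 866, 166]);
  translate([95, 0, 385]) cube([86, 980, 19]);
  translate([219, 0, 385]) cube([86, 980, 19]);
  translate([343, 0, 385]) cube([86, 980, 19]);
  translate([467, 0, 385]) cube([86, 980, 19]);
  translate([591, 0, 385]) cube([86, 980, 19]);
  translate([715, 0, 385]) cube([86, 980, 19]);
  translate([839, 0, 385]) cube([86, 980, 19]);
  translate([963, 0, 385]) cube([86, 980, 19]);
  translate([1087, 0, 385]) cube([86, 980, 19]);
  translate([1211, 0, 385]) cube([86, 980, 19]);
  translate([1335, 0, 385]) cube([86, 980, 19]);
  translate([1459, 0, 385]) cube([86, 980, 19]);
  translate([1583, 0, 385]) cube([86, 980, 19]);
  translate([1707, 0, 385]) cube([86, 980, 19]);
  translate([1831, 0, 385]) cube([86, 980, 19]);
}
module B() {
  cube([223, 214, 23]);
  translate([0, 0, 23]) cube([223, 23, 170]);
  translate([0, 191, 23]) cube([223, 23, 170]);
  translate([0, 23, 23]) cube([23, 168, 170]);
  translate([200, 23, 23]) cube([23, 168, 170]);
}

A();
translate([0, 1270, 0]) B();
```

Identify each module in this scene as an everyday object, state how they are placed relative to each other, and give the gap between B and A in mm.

The open box's nearest face is 290 mm from the bed frame's +y face.

A is a bed frame. B is an open box. The open box is on the floor beside the bed frame on its +y side. The gap between the open box and the bed frame is 290 mm.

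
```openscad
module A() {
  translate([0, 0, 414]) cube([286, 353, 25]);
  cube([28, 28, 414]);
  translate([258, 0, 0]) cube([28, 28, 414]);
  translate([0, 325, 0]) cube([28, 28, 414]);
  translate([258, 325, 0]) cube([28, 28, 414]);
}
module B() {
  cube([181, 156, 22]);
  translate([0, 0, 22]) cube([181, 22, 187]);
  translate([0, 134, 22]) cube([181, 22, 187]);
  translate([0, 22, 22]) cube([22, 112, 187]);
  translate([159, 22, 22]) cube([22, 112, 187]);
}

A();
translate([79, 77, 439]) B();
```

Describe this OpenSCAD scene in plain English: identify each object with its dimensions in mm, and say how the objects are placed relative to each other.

A is a four-legged stool. The seat is a 286×353×25 mm slab whose top surface is at z = 439 mm; four square legs, each 28×28 mm in cross-section, run from the floor (z = 0) to the underside of the seat, each flush with a corner of the seat.

B is an open storage box with external size 181×156×209 mm and wall thickness 22 mm (the base is also 22 mm thick). The base covers the whole footprint; the four walls stand on the base, with the y-facing walls full-width and the x-facing walls fitting between their inner faces.

The open box is on top of the stool.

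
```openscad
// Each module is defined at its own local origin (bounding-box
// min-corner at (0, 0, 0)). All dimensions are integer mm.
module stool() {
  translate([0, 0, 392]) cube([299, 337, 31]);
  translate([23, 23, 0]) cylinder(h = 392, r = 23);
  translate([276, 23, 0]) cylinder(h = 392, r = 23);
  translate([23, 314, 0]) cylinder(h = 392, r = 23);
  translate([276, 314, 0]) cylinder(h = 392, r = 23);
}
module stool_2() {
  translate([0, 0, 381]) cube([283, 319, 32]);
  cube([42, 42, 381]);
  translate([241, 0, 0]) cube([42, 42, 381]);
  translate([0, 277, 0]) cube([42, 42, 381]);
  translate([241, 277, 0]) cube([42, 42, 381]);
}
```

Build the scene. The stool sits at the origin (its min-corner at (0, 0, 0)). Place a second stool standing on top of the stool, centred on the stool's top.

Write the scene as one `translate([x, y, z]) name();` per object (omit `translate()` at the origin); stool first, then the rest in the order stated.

stool();
translate([8, 9, 423]) stool_2();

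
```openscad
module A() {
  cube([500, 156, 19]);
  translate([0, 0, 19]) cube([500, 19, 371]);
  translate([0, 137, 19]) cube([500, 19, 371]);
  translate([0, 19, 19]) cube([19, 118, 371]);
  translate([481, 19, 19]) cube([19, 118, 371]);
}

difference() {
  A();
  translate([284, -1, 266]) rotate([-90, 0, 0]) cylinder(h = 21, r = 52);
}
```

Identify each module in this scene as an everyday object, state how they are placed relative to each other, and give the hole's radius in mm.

The subtracted cylinder has r = 52 mm.

A is an open box. The open box has a circular hole through its front wall. The hole's radius is 52 mm.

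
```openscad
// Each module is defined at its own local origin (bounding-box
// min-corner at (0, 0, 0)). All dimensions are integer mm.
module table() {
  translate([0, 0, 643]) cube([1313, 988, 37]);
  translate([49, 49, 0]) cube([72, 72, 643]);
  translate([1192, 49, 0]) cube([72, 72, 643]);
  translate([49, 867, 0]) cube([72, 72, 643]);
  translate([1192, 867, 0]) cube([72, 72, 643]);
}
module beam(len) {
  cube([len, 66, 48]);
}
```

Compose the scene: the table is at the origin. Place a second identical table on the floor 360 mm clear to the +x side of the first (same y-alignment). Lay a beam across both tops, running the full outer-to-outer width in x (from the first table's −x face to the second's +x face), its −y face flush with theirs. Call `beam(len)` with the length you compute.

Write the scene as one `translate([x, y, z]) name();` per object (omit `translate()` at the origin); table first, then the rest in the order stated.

table();
translate([1673, 0, 0]) table();
translate([0, 0, 680]) beam(2986);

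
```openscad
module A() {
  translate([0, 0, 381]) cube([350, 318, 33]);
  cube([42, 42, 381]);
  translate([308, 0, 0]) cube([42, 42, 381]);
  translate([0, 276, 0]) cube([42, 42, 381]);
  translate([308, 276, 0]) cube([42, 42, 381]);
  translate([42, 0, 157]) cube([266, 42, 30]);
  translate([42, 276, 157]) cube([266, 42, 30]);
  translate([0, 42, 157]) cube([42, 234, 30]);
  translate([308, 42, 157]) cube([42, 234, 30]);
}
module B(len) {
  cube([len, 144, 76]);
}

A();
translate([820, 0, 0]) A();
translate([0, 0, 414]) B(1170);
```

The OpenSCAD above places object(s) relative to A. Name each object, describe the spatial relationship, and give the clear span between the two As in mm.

Second stool starts at x = 820; first ends at x = 350; clear span = 820 − 350 = 470 mm.

A is a stool. B is a beam. A beam spans the tops of two stools. The clear span between the two stools is 470 mm.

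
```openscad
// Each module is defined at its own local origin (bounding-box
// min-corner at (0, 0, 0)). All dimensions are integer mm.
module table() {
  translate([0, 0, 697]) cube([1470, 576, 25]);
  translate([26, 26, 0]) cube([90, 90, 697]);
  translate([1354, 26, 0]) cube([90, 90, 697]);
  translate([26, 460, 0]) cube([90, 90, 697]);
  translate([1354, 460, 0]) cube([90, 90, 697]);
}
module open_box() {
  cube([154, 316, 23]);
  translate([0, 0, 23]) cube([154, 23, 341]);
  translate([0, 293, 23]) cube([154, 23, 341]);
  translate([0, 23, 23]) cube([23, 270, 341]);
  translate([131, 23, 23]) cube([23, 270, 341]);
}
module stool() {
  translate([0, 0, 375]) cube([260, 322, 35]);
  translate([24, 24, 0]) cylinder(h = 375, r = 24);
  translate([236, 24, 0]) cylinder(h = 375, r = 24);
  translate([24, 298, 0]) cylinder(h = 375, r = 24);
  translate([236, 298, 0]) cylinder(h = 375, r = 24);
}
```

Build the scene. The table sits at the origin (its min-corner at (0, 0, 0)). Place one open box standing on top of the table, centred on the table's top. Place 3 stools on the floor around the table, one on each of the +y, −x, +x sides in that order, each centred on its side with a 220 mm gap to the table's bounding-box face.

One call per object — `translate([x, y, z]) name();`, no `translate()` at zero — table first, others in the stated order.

table();
translate([658, 130, 722]) open_box();
translate([605, 796, 0]) stool();
translate([-480, 127, 0]) stool();
translate([1690, 127, 0]) stool();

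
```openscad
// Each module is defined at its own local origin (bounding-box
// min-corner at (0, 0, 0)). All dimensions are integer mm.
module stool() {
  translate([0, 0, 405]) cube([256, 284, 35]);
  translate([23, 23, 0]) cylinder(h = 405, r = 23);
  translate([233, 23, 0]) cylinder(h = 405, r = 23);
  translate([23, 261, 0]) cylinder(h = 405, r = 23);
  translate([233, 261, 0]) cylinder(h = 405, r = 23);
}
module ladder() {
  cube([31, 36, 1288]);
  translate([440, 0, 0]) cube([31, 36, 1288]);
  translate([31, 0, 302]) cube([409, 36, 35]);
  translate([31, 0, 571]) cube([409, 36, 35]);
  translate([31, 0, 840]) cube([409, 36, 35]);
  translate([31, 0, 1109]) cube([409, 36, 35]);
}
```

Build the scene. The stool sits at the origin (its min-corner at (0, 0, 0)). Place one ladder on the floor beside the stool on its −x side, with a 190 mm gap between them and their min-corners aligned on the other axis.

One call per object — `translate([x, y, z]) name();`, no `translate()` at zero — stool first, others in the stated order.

stool();
translate([-661, 0, 0]) ladder();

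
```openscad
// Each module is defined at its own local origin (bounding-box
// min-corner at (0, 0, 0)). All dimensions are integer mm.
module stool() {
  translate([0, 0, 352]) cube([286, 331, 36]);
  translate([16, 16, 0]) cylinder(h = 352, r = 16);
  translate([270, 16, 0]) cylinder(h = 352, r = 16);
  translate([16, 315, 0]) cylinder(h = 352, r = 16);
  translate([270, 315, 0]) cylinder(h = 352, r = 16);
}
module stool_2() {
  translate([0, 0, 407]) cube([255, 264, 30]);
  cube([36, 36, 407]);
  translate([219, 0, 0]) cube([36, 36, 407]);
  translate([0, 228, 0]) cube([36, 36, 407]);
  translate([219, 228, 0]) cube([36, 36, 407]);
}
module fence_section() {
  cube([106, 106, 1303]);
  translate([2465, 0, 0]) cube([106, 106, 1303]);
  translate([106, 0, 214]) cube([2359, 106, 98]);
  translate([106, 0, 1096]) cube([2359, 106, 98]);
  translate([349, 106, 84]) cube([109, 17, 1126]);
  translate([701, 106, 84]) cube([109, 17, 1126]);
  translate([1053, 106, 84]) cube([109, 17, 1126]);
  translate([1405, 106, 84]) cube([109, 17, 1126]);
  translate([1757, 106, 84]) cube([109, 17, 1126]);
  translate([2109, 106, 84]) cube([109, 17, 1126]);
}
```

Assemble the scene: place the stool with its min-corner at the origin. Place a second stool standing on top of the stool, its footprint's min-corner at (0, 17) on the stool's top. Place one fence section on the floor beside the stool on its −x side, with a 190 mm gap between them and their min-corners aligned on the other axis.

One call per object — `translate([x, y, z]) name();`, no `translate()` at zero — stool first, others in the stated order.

stool();
translate([0, 17, 388]) stool_2();
translate([-2761, 0, 0]) fence_section();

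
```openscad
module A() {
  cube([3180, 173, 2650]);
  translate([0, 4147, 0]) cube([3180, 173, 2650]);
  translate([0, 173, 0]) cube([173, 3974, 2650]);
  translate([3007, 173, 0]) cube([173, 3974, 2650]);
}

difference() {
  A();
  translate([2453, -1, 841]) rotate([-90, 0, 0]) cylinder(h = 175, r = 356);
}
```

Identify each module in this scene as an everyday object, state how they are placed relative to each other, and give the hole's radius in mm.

A is a house frame. The house frame has a circular hole through its front wall. The hole's radius is 356 mm.

The subtracted cylinder has r = 356 mm.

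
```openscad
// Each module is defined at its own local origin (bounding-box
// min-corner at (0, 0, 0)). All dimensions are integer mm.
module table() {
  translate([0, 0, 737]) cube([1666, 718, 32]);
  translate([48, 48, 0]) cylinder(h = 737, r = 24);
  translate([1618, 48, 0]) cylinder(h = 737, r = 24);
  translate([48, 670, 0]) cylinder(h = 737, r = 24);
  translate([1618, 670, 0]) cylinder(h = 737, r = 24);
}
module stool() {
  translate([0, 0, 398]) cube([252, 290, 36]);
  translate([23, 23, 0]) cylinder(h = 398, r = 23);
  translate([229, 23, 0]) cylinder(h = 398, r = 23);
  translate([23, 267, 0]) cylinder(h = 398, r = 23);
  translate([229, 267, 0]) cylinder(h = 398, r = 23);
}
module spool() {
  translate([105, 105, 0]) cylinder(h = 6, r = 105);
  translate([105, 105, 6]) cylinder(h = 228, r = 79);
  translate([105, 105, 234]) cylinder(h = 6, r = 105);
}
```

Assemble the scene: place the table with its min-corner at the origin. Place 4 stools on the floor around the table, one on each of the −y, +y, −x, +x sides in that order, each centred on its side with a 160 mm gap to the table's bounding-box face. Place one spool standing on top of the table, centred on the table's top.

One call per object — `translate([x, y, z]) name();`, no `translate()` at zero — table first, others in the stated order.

table();
translate([707, -450, 0]) stool();
translate([707, 878, 0]) stool();
translate([-412, 214, 0]) stool();
translate([1826, 214, 0]) stool();
translate([728, 254, 769]) spool();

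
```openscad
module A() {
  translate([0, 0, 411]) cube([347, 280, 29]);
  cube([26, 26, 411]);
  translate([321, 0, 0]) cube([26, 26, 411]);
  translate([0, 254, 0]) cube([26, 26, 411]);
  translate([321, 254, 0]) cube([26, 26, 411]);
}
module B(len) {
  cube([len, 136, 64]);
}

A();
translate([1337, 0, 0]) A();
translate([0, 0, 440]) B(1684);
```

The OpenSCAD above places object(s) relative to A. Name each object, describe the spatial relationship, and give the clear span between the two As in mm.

Second stool starts at x = 1337; first ends at x = 347; clear span = 1337 − 347 = 990 mm.

A is a stool. B is a beam. A beam spans the tops of two stools. The clear span between the two stools is 990 mm.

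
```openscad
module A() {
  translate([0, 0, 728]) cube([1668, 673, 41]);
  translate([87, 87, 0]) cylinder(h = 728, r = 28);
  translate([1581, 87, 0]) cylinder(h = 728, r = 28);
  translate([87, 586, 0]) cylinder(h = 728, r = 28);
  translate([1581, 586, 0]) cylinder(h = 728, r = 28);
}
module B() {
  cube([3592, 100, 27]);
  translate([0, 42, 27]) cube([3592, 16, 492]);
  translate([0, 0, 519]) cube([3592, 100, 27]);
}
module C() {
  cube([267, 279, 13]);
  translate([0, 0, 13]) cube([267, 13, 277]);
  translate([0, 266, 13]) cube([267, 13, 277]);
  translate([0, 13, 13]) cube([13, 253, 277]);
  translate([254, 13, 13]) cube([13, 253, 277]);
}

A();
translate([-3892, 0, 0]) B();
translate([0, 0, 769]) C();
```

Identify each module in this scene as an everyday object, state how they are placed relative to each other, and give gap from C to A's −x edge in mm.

A is a table. B is an I-beam. C is an open box. The I-beam is on the floor beside the table on its −x side. The open box is on top of the table. The gap from the open box to the table's −x edge is 0 mm.

The open box's min-x is at 0; the table's min-x is 0; gap = 0 mm.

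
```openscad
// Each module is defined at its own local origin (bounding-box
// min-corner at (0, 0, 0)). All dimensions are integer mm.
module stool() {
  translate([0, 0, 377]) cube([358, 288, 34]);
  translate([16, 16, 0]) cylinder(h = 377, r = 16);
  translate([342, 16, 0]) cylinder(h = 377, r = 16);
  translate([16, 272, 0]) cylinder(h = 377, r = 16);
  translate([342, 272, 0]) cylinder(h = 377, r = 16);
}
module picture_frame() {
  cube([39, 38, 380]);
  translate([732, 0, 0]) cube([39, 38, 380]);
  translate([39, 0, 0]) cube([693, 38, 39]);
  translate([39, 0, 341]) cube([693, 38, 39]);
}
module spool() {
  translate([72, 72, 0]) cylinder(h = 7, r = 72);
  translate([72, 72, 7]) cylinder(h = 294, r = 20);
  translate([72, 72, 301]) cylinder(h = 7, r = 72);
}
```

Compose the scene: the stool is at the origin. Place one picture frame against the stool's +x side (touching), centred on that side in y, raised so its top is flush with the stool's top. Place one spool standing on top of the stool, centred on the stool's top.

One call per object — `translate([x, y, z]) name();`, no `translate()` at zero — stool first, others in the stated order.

stool();
translate([358, 125, 31]) picture_frame();
translate([107, 72, 411]) spool();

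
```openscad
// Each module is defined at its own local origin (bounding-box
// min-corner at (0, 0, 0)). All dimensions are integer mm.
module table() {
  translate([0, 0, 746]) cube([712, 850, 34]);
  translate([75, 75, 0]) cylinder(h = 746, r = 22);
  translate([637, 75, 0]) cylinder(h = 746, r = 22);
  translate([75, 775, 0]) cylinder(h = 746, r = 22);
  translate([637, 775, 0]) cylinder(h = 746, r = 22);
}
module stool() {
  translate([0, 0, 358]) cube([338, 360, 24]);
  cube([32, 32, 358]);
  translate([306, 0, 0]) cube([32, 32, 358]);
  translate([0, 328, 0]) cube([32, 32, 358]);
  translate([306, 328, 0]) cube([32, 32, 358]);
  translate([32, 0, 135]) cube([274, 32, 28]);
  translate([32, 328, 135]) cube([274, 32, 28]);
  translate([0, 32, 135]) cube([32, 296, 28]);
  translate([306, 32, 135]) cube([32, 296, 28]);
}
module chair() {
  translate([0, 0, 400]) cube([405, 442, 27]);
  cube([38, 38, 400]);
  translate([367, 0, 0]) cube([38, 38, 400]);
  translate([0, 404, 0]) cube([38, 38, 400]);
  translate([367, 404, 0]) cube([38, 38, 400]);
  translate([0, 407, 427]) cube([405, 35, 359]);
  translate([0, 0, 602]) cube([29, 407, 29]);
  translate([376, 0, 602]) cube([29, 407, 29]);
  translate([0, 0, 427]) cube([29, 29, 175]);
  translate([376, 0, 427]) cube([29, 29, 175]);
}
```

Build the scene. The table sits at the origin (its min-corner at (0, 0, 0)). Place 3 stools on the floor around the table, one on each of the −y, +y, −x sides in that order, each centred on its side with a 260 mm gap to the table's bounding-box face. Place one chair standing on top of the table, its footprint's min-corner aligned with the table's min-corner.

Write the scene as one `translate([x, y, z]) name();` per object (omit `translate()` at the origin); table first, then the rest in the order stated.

table();
translate([187, -620, 0]) stool();
translate([187, 1110, 0]) stool();
translate([-598, 245, 0]) stool();
translate([0, 0, 780]) chair();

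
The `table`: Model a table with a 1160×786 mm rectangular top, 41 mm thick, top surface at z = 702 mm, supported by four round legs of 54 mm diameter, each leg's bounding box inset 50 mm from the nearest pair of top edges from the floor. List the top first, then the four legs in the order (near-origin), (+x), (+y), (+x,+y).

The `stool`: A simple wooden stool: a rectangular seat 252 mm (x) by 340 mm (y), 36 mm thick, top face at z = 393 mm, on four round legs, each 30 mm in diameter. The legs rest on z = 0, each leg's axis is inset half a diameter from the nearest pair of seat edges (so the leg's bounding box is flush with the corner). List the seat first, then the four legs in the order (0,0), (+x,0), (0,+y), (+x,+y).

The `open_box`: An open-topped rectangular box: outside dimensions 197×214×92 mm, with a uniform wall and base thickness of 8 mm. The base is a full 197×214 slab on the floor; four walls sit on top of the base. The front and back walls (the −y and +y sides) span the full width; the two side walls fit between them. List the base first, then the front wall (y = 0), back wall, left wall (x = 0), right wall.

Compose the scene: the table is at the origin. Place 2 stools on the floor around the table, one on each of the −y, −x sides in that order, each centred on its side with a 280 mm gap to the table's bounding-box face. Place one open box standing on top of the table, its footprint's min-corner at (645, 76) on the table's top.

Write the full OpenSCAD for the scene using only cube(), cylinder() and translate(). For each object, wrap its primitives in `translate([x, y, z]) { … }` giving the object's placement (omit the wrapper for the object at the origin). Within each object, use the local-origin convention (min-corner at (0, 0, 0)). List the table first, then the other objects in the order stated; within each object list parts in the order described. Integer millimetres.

translate([0, 0, 661]) cube([1160, 786, 41]);
translate([77, 77, 0]) cylinder(h = 661, r = 27);
translate([1083, 77, 0]) cylinder(h = 661, r = 27);
translate([77, 709, 0]) cylinder(h = 661, r = 27);
translate([1083, 709, 0]) cylinder(h = 661, r = 27);
translate([454, -620, 0]) {
  translate([0, 0, 357]) cube([252, 340, 36]);
  translate([15, 15, 0]) cylinder(h = 357, r = 15);
  translate([237, 15, 0]) cylinder(h = 357, r = 15);
  translate([15, 325, 0]) cylinder(h = 357, r = 15);
  translate([237, 325, 0]) cylinder(h = 357, r = 15);
}
translate([-532, 223, 0]) {
  translate([0, 0, 357]) cube([252, 340, 36]);
  translate([15, 15, 0]) cylinder(h = 357, r = 15);
  translate([237, 15, 0]) cylinder(h = 357, r = 15);
  translate([15, 325, 0]) cylinder(h = 357, r = 15);
  translate([237, 325, 0]) cylinder(h = 357, r = 15);
}
translate([645, 76, 702]) {
  cube([197, 214, 8]);
  translate([0, 0, 8]) cube([197, 8, 84]);
  translate([0, 206, 8]) cube([197, 8, 84]);
  translate([0, 8, 8]) cube([8, 198, 84]);
  translate([189, 8, 8]) cube([8, 198, 84]);
}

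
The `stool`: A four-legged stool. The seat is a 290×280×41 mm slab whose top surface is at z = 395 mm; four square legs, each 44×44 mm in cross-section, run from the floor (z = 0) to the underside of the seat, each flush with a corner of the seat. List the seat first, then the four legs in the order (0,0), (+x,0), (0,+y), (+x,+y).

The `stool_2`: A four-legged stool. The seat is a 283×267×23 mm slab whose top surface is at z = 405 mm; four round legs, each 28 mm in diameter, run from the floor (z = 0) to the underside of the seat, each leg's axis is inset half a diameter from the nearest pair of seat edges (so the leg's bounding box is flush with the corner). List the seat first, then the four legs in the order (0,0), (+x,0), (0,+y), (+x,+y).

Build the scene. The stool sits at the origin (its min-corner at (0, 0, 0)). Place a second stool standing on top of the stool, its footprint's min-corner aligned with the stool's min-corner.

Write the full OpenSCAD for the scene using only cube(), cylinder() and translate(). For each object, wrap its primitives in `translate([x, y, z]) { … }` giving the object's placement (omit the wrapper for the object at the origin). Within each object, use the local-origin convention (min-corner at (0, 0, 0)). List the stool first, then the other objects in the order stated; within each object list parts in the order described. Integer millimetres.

translate([0, 0, 354]) cube([290, 280, 41]);
cube([44, 44, 354]);
translate([246, 0, 0]) cube([44, 44, 354]);
translate([0, 236, 0]) cube([44, 44, 354]);
translate([246, 236, 0]) cube([44, 44, 354]);
translate([0, 0, 395]) {
  translate([0, 0, 382]) cube([283, 267, 23]);
  translate([14, 14, 0]) cylinder(h = 382, r = 14);
  translate([269, 14, 0]) cylinder(h = 382, r = 14);
  translate([14, 253, 0]) cylinder(h = 382, r = 14);
  translate([269, 253, 0]) cylinder(h = 382, r = 14);
}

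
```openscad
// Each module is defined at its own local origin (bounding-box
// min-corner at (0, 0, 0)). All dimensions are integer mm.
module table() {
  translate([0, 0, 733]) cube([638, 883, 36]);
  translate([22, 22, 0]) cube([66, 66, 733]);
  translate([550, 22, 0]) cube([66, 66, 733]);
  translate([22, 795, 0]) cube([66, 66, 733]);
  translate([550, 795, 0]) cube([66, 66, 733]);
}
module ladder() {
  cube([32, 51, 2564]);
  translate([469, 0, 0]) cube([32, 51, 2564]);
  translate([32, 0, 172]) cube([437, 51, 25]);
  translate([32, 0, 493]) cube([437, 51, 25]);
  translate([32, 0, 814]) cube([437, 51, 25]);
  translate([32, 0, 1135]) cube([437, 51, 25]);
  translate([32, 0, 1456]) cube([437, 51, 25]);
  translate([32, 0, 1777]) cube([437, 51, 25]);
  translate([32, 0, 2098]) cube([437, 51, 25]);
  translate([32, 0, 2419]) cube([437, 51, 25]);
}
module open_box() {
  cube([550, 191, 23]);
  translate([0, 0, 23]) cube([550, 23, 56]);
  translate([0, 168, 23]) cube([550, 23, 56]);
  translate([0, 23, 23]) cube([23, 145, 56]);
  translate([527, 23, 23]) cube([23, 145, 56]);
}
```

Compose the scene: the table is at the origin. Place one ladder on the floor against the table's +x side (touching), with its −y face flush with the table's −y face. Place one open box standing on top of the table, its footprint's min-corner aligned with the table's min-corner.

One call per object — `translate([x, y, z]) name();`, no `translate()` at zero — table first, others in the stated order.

table();
translate([638, 0, 0]) ladder();
translate([0, 0, 769]) open_box();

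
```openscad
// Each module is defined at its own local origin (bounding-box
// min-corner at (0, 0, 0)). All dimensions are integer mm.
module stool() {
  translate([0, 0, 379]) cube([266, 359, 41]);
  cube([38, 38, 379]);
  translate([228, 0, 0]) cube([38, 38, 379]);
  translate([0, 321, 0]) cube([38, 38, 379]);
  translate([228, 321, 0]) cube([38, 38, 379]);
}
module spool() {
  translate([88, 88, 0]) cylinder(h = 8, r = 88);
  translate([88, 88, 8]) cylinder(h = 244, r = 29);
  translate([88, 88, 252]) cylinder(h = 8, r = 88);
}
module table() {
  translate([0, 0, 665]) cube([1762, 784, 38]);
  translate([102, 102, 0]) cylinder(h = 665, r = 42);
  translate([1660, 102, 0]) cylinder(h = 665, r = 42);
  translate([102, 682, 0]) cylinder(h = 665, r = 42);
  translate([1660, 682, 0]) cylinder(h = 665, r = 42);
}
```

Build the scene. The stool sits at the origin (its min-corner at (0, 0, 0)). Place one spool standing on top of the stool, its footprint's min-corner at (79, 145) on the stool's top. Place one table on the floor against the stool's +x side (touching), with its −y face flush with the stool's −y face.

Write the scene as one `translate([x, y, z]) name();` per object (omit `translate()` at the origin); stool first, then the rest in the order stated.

stool();
translate([79, 145, 420]) spool();
translate([266, 0, 0]) table();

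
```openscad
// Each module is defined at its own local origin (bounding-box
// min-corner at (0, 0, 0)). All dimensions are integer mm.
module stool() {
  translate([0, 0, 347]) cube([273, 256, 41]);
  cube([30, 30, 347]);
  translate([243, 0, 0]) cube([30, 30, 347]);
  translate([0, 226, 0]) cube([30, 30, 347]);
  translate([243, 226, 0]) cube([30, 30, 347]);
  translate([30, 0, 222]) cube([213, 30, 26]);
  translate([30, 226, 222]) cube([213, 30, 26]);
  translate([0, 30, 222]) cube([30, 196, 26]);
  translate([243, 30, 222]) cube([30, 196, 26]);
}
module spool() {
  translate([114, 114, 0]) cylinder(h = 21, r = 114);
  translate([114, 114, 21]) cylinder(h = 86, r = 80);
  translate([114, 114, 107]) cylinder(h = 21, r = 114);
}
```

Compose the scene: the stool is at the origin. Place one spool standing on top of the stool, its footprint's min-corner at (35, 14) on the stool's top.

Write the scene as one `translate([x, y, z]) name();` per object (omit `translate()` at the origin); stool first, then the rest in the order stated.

stool();
translate([35, 14, 388]) spool();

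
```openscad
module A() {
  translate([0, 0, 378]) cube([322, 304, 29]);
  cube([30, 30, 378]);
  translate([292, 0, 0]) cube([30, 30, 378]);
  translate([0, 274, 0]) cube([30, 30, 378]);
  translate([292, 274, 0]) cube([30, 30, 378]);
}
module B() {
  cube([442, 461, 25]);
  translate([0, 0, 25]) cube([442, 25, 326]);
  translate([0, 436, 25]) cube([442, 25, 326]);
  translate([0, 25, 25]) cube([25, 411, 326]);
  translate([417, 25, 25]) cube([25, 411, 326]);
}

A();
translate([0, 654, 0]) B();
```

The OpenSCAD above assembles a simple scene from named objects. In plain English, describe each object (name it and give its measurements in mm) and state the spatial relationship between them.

A is a four-legged stool. The seat is a 322×304×29 mm slab whose top surface is at z = 407 mm; four square legs, each 30×30 mm in cross-section, run from the floor (z = 0) to the underside of the seat, each flush with a corner of the seat.

B is an open-topped rectangular box: outside dimensions 442×461×351 mm, with a uniform wall and base thickness of 25 mm. The base is a full 442×461 slab on the floor; four walls sit on top of the base. The front and back walls (the −y and +y sides) span the full width; the two side walls fit between them.

The open box is on the floor beside the stool on its +y side.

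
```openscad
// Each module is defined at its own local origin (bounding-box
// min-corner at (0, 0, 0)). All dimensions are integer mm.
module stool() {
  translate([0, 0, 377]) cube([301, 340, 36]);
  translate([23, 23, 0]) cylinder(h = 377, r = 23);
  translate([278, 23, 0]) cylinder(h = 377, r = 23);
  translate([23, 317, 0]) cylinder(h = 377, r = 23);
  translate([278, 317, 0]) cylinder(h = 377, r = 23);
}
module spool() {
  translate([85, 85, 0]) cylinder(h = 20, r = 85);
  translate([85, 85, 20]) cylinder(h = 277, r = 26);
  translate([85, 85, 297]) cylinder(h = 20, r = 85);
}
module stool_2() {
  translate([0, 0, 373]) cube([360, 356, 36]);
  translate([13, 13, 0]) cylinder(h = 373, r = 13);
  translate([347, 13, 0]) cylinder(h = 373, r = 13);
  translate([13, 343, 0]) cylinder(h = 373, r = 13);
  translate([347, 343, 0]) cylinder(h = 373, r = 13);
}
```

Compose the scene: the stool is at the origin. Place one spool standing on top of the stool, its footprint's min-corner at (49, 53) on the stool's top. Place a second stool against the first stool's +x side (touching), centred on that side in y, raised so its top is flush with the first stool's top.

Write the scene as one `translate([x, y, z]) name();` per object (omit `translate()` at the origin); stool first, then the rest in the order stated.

stool();
translate([49, 53, 413]) spool();
translate([301, -8, 4]) stool_2();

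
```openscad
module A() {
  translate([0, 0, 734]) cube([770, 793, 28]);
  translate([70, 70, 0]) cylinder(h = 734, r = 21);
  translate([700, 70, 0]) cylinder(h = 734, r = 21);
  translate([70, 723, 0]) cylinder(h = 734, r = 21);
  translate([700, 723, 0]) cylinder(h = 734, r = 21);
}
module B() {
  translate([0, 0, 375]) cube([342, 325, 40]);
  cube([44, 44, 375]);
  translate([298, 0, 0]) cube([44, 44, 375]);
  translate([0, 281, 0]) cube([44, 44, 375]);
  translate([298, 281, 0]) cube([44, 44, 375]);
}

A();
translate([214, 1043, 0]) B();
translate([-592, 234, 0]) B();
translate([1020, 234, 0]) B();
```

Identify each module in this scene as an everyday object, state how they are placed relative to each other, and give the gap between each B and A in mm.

Each stool's nearest face is 250 mm from the table's bounding box.

A is a table. B is a stool. Three stools sit around the table at the +y, −x, +x sides. The gap between each stool and the table is 250 mm.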